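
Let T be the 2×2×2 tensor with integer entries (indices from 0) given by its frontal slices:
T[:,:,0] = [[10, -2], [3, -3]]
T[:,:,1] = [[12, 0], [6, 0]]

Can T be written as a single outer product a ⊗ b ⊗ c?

The mode-2 unfolding of T (rows indexed by j, columns by (i,k) = (0,0), (0,1), (1,0), (1,1)) is [[10, 12, 3, 6], [-2, 0, -3, 0]].
There the 2×2 minor on rows j ∈ {0, 1}, columns (i,k) ∈ {(0,0), (0,1)} is det [[10, 12], [-2, 0]] = 24 ≠ 0, so this unfolding has rank ≥ 2; CP rank is at least every unfolding rank, so rank(T) ≥ 2.
In particular rank(T) ≥ 2 > 1, so T is not rank-1.

No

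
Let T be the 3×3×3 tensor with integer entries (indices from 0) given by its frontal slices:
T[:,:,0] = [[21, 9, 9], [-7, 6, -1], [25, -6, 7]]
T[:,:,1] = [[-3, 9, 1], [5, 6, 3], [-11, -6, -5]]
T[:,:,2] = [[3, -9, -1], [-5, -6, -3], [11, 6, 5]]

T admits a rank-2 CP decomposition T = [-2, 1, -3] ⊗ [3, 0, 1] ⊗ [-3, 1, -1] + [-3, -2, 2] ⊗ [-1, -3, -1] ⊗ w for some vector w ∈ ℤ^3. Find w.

Subtract the known terms from T to get the rank-1 residual R = [-3, -2, 2] ⊗ [-1, -3, -1] ⊗ w, so R[i,j,k] = a[i]·b[j]·w[k]. Pick indices with nonzero a[0]·b[0] = (-3)·(-1) = 3. Only the fibre through (0,0,·) is needed: R[0,0,:] = T[0,0,:] − Σₗ aₗ[0]bₗ[0]cₗ = [21, -3, 3] − (-2)·(3)·[-3, 1, -1] = [3, 3, -3]. Then w[k] = R[0,0,k] / 3 for each k, giving w = [3, 3, -3] / 3 = [1, 1, -1].

w = [1, 1, -1]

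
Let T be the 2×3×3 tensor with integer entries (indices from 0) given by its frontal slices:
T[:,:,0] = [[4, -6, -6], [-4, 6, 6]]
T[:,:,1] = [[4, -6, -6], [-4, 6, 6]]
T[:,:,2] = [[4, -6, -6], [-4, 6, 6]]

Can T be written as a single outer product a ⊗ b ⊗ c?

Yes

The mode-1 fibre T[:,0,0] = [4, -4] gives a = (1, -1) (primitive direction); the mode-2 fibre T[0,:,0] = [4, -6, -6] gives b = (2, -3, -3); then c[k] = T[0,0,k] / (a[0]·b[0]) = [4, 4, 4] / 2 = (2, 2, 2).
Expanding (1, -1) ⊗ (2, -3, -3) ⊗ (2, 2, 2) reproduces all 18 entries of T, so T = (1, -1) ⊗ (2, -3, -3) ⊗ (2, 2, 2) and rank(T) ≤ 1.
Equivalently every frontal slice T[:,:,k] is c[k] times the rank-1 matrix (1, -1) ⊗ (2, -3, -3). So T has rank 1 (it is nonzero).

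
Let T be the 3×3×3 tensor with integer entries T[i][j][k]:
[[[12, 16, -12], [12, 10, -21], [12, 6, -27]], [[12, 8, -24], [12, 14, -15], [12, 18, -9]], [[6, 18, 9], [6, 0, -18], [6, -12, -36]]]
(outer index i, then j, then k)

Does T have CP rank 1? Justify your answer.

The mode-3 unfolding of T (rows indexed by k, columns by (i,j) = (0,0), (0,1), (0,2), (1,0), (1,1), (1,2), (2,0), (2,1), (2,2)) is [[12, 12, 12, 12, 12, 12, 6, 6, 6], [16, 10, 6, 8, 14, 18, 18, 0, -12], [-12, -21, -27, -24, -15, -9, 9, -18, -36]].
There the 2×2 minor on rows k ∈ {0, 1}, columns (i,j) ∈ {(0,0), (0,1)} is det [[12, 12], [16, 10]] = -72 ≠ 0, so this unfolding has rank ≥ 2; CP rank is at least every unfolding rank, so rank(T) ≥ 2.
In particular rank(T) ≥ 2 > 1, so T is not rank-1.

No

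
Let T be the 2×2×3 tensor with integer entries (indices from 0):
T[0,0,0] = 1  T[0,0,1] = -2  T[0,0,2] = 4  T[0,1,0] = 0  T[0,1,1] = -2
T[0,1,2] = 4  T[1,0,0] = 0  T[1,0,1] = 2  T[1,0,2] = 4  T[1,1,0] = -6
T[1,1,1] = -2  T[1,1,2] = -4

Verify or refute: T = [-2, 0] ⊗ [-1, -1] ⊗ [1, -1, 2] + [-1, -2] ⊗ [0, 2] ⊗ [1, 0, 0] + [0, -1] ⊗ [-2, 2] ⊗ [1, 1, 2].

Reconstruct entry (0,0,0) from the claimed factors: Σₗ aₗ[0]bₗ[0]cₗ[0] = (-2)·(-1)·(1) + (-1)·(0)·(1) + (0)·(-2)·(1) = 2, but T[0,0,0] = 1. The claim is false.

No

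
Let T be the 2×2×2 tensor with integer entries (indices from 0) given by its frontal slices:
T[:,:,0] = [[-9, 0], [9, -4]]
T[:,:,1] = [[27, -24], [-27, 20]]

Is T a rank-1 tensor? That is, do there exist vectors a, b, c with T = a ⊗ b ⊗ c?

No

The mode-2 unfolding of T (rows indexed by j, columns by (i,k) = (0,0), (0,1), (1,0), (1,1)) is [[-9, 27, 9, -27], [0, -24, -4, 20]].
There the 2×2 minor on rows j ∈ {0, 1}, columns (i,k) ∈ {(0,0), (0,1)} is det [[-9, 27], [0, -24]] = 216 ≠ 0, so this unfolding has rank ≥ 2; CP rank is at least every unfolding rank, so rank(T) ≥ 2.
In particular rank(T) ≥ 2 > 1, so T is not rank-1.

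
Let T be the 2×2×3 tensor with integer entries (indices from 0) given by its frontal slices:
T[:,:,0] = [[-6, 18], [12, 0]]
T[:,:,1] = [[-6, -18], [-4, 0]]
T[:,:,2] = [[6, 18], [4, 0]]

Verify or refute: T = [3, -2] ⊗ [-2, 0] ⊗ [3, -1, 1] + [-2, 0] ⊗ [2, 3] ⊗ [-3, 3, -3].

Reconstruct entrywise from the claimed factors. For example, T[1,0,2] = 4 and Σₗ aₗ[1]bₗ[0]cₗ[2] = (-2)·(-2)·(1) + (0)·(2)·(-3) = 4; checking all 12 entries, every one matches. The claim holds.

Yes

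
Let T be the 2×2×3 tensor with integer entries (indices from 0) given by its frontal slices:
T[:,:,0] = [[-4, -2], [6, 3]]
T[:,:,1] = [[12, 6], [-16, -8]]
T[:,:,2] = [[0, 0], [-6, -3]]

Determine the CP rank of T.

2

Lower bound: the mode-1 unfolding of T (rows indexed by i, columns by (j,k) = (0,0), (0,1), (0,2), (1,0), (1,1), (1,2)) is [[-4, 12, 0, -2, 6, 0], [6, -16, -6, 3, -8, -3]].
There the 2×2 minor on rows i ∈ {0, 1}, columns (j,k) ∈ {(0,0), (0,1)} is det [[-4, 12], [6, -16]] = -8 ≠ 0, so this unfolding has rank ≥ 2; CP rank is at least every unfolding rank, so rank(T) ≥ 2. (Flattening ranks never certify an upper bound on CP rank; for that we must actually write T with 2 rank-1 terms.)
Upper bound — finding two terms. Every mode-2 slice of T is a multiple of one matrix: T[:,j,:] = b[j]·M with b = [2, 1] and M = [[-2, 6, 0], [3, -8, -3]] (rows indexed by i, columns by k). So it suffices to write M as a sum of two rank-1 matrices.
Splitting M by its rows (i = 0, 1), M = [1, 0][-2, 6, 0]ᵀ + [0, 1][3, -8, -3]ᵀ.
Hence T = [1, 0] (x) [2, 1] (x) [-2, 6, 0] + [0, 1] (x) [2, 1] (x) [3, -8, -3], so rank(T) ≤ 2.
These bounds meet, so rank(T) = 2.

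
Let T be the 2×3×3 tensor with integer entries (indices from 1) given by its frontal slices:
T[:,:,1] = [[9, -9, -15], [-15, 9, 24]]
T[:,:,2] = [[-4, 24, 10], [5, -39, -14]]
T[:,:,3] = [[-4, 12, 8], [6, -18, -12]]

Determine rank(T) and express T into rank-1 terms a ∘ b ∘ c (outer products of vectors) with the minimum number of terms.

Lower bound: the mode-2 unfolding of T (rows indexed by j, columns by (i,k) = (1,1), (1,2), (1,3), (2,1), (2,2), (2,3)) is [[9, -4, -4, -15, 5, 6], [-9, 24, 12, 9, -39, -18], [-15, 10, 8, 24, -14, -12]].
There the 2×2 minor on rows j ∈ {1, 2}, columns (i,k) ∈ {(1,1), (1,2)} is det [[9, -4], [-9, 24]] = 180 ≠ 0, so this unfolding has rank ≥ 2; CP rank is at least every unfolding rank, so rank(T) ≥ 2. (This is only a lower bound: in general the CP rank may exceed every unfolding rank, so we still need to exhibit 2 rank-1 terms summing to T.)
Upper bound — finding two terms. Write S_k = T[:,:,k] for the frontal slices: S₁ = [[9, -9, -15], [-15, 9, 24]], S₂ = [[-4, 24, 10], [5, -39, -14]], S₃ = [[-4, 12, 8], [6, -18, -12]].
If T = a₁ ∘ b₁ ∘ c₁ + a₂ ∘ b₂ ∘ c₂ then each S_k = c₁[k]·a₁b₁ᵀ + c₂[k]·a₂b₂ᵀ. S₁ and S₂ are linearly independent, so a₁b₁ᵀ and a₂b₂ᵀ must span the same plane of matrices: they are the rank-1 matrices of the form x·S₁ + y·S₂.
The 2×2 minor of x·S₁ + y·S₂ on rows {1,2}, columns {1,2} is −54·x² + 18·xy + 36·y² = (-18)·(3·x + 2·y)(x − y), vanishing at (x:y) = (2:-3) and (1:1).
M₁ = 2·S₁ − 3·S₂ = [[30, -90, -60], [-45, 135, 90]] = 15·[2, -3][1, -3, -2]ᵀ and M₂ = S₁ + S₂ = [[5, 15, -5], [-10, -30, 10]] = 5·[1, -2][1, 3, -1]ᵀ, so take a₁ = [2, -3], b₁ = [1, -3, -2], a₂ = [1, -2], b₂ = [1, 3, -1].
Each slice is an integer combination of E₁ = a₁b₁ᵀ and E₂ = a₂b₂ᵀ: S₁ = 3·E₁ + 3·E₂, S₂ = −3·E₁ + 2·E₂, S₃ = −2·E₁; reading off coefficients, c₁ = [3, -3, -2] and c₂ = [3, 2, 0].
Hence T = [2, -3] ∘ [1, -3, -2] ∘ [3, -3, -2] + [1, -2] ∘ [1, 3, -1] ∘ [3, 2, 0], so rank(T) ≤ 2.
These bounds meet, so rank(T) = 2.
Check entry T[2,1,1] = -15: (-3)·(1)·(3) + (-2)·(1)·(3) = -15.

rank(T) = 2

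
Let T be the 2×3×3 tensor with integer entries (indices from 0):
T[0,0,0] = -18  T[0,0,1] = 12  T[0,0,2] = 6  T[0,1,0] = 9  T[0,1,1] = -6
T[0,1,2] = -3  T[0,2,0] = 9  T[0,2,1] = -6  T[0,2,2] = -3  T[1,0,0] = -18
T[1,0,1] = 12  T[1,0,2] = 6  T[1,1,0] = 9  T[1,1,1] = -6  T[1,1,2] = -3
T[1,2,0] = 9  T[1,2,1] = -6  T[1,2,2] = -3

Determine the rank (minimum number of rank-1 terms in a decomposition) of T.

1

Lower bound: T ≠ 0 (e.g. T[0,0,0] = -18), so rank(T) ≥ 1.
Upper bound: if T = a (x) b (x) c then every fibre of T is a multiple of the corresponding factor, so read the factors off the fibres through the nonzero entry T[0,0,0] = -18.
The mode-1 fibre T[:,0,0] = [-18, -18] gives a = [1, 1] (primitive direction); the mode-2 fibre T[0,:,0] = [-18, 9, 9] gives b = [2, -1, -1]; then c[k] = T[0,0,k] / (a[0]·b[0]) = [-18, 12, 6] / 2 = [-9, 6, 3].
Expanding [1, 1] (x) [2, -1, -1] (x) [-9, 6, 3] reproduces all 18 entries of T, so T = [1, 1] (x) [2, -1, -1] (x) [-9, 6, 3] and rank(T) ≤ 1.
These bounds meet, so rank(T) = 1.
Check entry T[0,1,0] = 9: (1)·(-1)·(-9) = 9.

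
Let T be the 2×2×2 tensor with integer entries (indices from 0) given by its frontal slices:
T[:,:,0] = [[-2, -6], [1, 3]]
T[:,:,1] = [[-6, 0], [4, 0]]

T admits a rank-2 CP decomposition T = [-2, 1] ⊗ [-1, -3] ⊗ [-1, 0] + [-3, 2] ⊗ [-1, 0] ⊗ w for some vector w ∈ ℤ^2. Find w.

Subtract the known terms from T to get the rank-1 residual R = [-3, 2] ⊗ [-1, 0] ⊗ w, so R[i,j,k] = a[i]·b[j]·w[k]. Pick indices with nonzero a[0]·b[0] = (-3)·(-1) = 3. Only the fibre through (0,0,·) is needed: R[0,0,:] = T[0,0,:] − Σₗ aₗ[0]bₗ[0]cₗ = [-2, -6] − (-2)·(-1)·[-1, 0] = [0, -6]. Then w[k] = R[0,0,k] / 3 for each k, giving w = [0, -6] / 3 = [0, -2].

w = [0, -2]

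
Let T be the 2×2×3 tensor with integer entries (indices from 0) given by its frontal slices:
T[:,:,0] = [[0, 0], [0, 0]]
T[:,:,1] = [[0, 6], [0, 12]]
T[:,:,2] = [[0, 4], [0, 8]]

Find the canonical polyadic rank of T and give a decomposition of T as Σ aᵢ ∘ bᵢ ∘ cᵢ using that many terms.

Lower bound: T ≠ 0 (e.g. T[0,1,1] = 6), so rank(T) ≥ 1.
Upper bound: if T = a ∘ b ∘ c then every fibre of T is a multiple of the corresponding factor, so read the factors off the fibres through the nonzero entry T[0,1,1] = 6.
The mode-1 fibre T[:,1,1] = [6, 12] gives a = [1, 2] (primitive direction); the mode-2 fibre T[0,:,1] = [0, 6] gives b = [0, 1]; then c[k] = T[0,1,k] / (a[0]·b[1]) = [0, 6, 4] / 1 = [0, 6, 4].
Expanding [1, 2] ∘ [0, 1] ∘ [0, 6, 4] reproduces all 12 entries of T, so T = [1, 2] ∘ [0, 1] ∘ [0, 6, 4] and rank(T) ≤ 1.
These bounds meet, so rank(T) = 1.

rank(T) = 1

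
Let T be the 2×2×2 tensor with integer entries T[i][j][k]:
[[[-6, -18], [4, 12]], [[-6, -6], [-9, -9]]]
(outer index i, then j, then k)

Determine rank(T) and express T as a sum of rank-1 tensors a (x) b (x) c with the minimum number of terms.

rank(T) = 2

Lower bound: the mode-2 unfolding of T (rows indexed by j, columns by (i,k) = (0,0), (0,1), (1,0), (1,1)) is [[-6, -18, -6, -6], [4, 12, -9, -9]].
There the 2×2 minor on rows j ∈ {0, 1}, columns (i,k) ∈ {(0,0), (1,0)} is det [[-6, -6], [4, -9]] = 78 ≠ 0, so this unfolding has rank ≥ 2; CP rank is at least every unfolding rank, so rank(T) ≥ 2. (Flattening ranks never certify an upper bound on CP rank; for that we must actually write T with 2 rank-1 terms.)
Upper bound — finding two terms. Write S_k = T[:,:,k] for the frontal slices: S₀ = [[-6, 4], [-6, -9]], S₁ = [[-18, 12], [-6, -9]].
If T = a₁ (x) b₁ (x) c₁ + a₂ (x) b₂ (x) c₂ then each S_k = c₁[k]·a₁b₁ᵀ + c₂[k]·a₂b₂ᵀ. S₀ and S₁ are linearly independent, so a₁b₁ᵀ and a₂b₂ᵀ must span the same plane of matrices: they are the rank-1 matrices of the form x·S₀ + y·S₁.
det(x·S₀ + y·S₁) is 78·x² + 312·xy + 234·y² = 78·(x + 3·y)(x + y), vanishing at (x:y) = (3:-1) and (1:-1).
M₁ = 3·S₀ − S₁ = [[0, 0], [-12, -18]] = (-6)·[0, 1][2, 3]ᵀ and M₂ = S₀ − S₁ = [[12, -8], [0, 0]] = 4·[1, 0][3, -2]ᵀ, so take a₁ = [0, 1], b₁ = [2, 3], a₂ = [1, 0], b₂ = [3, -2].
Each slice is an integer combination of E₁ = a₁b₁ᵀ and E₂ = a₂b₂ᵀ: S₀ = −3·E₁ − 2·E₂, S₁ = −3·E₁ − 6·E₂; reading off coefficients, c₁ = [-3, -3] and c₂ = [-2, -6].
Hence T = [0, 1] (x) [2, 3] (x) [-3, -3] + [1, 0] (x) [3, -2] (x) [-2, -6], so rank(T) ≤ 2.
These bounds meet, so rank(T) = 2.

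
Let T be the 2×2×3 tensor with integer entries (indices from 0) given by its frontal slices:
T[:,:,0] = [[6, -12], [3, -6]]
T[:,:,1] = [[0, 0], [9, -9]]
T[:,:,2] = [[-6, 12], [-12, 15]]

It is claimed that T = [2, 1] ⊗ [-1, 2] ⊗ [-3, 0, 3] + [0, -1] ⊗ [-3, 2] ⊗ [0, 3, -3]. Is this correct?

No

Reconstruct entry (1,1,1) from the claimed factors: Σₗ aₗ[1]bₗ[1]cₗ[1] = (1)·(2)·(0) + (-1)·(2)·(3) = -6, but T[1,1,1] = -9. The claim is false.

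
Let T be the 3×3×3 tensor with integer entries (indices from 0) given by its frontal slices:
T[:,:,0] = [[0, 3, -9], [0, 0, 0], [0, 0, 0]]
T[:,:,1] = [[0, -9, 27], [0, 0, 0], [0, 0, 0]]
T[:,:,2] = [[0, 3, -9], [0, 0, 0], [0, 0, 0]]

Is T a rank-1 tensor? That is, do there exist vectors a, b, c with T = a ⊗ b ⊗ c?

Yes

The mode-1 fibre T[:,1,0] = [3, 0, 0] gives a = [1, 0, 0] (primitive direction); the mode-2 fibre T[0,:,0] = [0, 3, -9] gives b = [0, 1, -3]; then c[k] = T[0,1,k] / (a[0]·b[1]) = [3, -9, 3] / 1 = [3, -9, 3].
Expanding [1, 0, 0] ⊗ [0, 1, -3] ⊗ [3, -9, 3] reproduces all 27 entries of T, so T = [1, 0, 0] ⊗ [0, 1, -3] ⊗ [3, -9, 3] and rank(T) ≤ 1.
Equivalently every frontal slice T[:,:,k] is c[k] times the rank-1 matrix [1, 0, 0] ⊗ [0, 1, -3]. So T has rank 1 (it is nonzero).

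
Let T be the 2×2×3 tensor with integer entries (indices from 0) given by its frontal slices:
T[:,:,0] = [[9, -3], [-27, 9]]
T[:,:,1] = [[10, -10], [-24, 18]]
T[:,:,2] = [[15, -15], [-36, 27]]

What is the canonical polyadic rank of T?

Lower bound: in the mode-3 unfolding of T (rows indexed by k, columns by (i,j)) the 2×2 minor on rows k ∈ {0, 1}, columns (i,j) ∈ {(0,0), (0,1)} is det [[9, -3], [10, -10]] = -60 ≠ 0, so that unfolding has rank ≥ 2 and hence rank(T) ≥ 2 (CP rank is at least every unfolding rank, though it can be larger).
Upper bound: with S_k = T[:,:,k], the two rank-1 terms a₁b₁ᵀ, a₂b₂ᵀ are the rank-1 members of the pencil x·S₀ + y·S₁.
det(x·S₀ + y·S₁) is −90·xy − 60·y² = (-30)·(3·x + 2·y)(y), vanishing at (x:y) = (2:-3) and (1:0).
M₁ = 2·S₀ − 3·S₁ = [[-12, 24], [18, -36]] = (-6)·(2, -3)(1, -2)ᵀ and M₂ = S₀ = [[9, -3], [-27, 9]] = 3·(1, -3)(3, -1)ᵀ, so take a₁ = (2, -3), b₁ = (1, -2), a₂ = (1, -3), b₂ = (3, -1).
Each slice is an integer combination of E₁ = a₁b₁ᵀ and E₂ = a₂b₂ᵀ: S₀ = 3·E₂, S₁ = 2·E₁ + 2·E₂, S₂ = 3·E₁ + 3·E₂; reading off coefficients, c₁ = (0, 2, 3) and c₂ = (3, 2, 3).
Hence T = (2, -3) ⊗ (1, -2) ⊗ (0, 2, 3) + (1, -3) ⊗ (3, -1) ⊗ (3, 2, 3), so rank(T) ≤ 2.
These bounds meet, so rank(T) = 2.

2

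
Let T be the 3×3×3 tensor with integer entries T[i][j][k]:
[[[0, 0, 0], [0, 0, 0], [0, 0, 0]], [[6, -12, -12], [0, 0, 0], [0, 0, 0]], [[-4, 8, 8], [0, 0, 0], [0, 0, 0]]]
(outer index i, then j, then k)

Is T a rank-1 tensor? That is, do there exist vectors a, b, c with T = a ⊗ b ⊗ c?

Yes

If T = a ⊗ b ⊗ c then every fibre of T is a multiple of the corresponding factor, so read the factors off the fibres through the nonzero entry T[1,0,0] = 6.
The mode-1 fibre T[:,0,0] = [0, 6, -4] gives a = (0, 3, -2) (primitive direction); the mode-2 fibre T[1,:,0] = [6, 0, 0] gives b = (1, 0, 0); then c[k] = T[1,0,k] / (a[1]·b[0]) = [6, -12, -12] / 3 = (2, -4, -4).
Expanding (0, 3, -2) ⊗ (1, 0, 0) ⊗ (2, -4, -4) reproduces all 27 entries of T, so T = (0, 3, -2) ⊗ (1, 0, 0) ⊗ (2, -4, -4) and rank(T) ≤ 1.
Equivalently every frontal slice T[:,:,k] is c[k] times the rank-1 matrix (0, 3, -2) ⊗ (1, 0, 0). So T has rank 1 (it is nonzero).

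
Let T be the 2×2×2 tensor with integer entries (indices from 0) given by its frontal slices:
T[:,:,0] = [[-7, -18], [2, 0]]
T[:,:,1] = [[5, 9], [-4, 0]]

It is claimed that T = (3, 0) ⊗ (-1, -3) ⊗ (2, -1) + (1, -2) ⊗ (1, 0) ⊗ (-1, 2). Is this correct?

Yes

Reconstruct entrywise from the claimed factors. For example, T[1,1,0] = 0 and Σₗ aₗ[1]bₗ[1]cₗ[0] = (0)·(-3)·(2) + (-2)·(0)·(-1) = 0; checking all 8 entries, every one matches. The claim holds.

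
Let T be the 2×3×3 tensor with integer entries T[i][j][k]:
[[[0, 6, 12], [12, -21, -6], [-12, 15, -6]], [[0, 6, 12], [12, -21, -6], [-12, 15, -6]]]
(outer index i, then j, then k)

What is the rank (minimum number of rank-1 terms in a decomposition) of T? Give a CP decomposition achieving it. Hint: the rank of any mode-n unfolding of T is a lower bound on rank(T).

Lower bound: in the mode-2 unfolding of T (rows indexed by j, columns by (i,k)) the 2×2 minor on rows j ∈ {0, 1}, columns (i,k) ∈ {(0,0), (0,1)} is det [[0, 6], [12, -21]] = -72 ≠ 0, so that unfolding has rank ≥ 2 and hence rank(T) ≥ 2 (CP rank is at least every unfolding rank, though it can be larger).
Upper bound: T[i,:,:] = a[i]·M for every slice, with a = [1, 1] and M = [[0, 6, 12], [12, -21, -6], [-12, 15, -6]] (rows j, columns k).
The rows of M satisfy (row 0) = −(row 1) − (row 2), so splitting by rows, M = [-1, 1, 0][12, -21, -6]ᵀ + [-1, 0, 1][-12, 15, -6]ᵀ.
Hence T = [1, 1] (x) [-1, 1, 0] (x) [12, -21, -6] + [1, 1] (x) [-1, 0, 1] (x) [-12, 15, -6], so rank(T) ≤ 2.
These bounds meet, so rank(T) = 2.

rank(T) = 2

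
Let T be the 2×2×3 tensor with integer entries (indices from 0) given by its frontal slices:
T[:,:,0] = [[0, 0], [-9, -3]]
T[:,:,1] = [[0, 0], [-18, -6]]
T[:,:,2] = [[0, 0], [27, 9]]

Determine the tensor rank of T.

1

Lower bound: T ≠ 0 (e.g. T[1,0,0] = -9), so rank(T) ≥ 1.
Upper bound: if T = a ⊗ b ⊗ c then every fibre of T is a multiple of the corresponding factor, so read the factors off the fibres through the nonzero entry T[1,0,0] = -9.
The mode-1 fibre T[:,0,0] = [0, -9] gives a = [0, 1] (primitive direction); the mode-2 fibre T[1,:,0] = [-9, -3] gives b = [3, 1]; then c[k] = T[1,0,k] / (a[1]·b[0]) = [-9, -18, 27] / 3 = [-3, -6, 9].
Expanding [0, 1] ⊗ [3, 1] ⊗ [-3, -6, 9] reproduces all 12 entries of T, so T = [0, 1] ⊗ [3, 1] ⊗ [-3, -6, 9] and rank(T) ≤ 1.
These bounds meet, so rank(T) = 1.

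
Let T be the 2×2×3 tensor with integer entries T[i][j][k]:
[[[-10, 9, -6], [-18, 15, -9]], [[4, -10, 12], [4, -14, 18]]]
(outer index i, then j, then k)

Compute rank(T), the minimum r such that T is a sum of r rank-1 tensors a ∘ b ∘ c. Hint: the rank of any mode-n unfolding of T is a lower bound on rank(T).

Lower bound: in the mode-3 unfolding of T (rows indexed by k, columns by (i,j)) the 2×2 minor on rows k ∈ {0, 1}, columns (i,j) ∈ {(0,0), (0,1)} is det [[-10, -18], [9, 15]] = 12 ≠ 0, so that unfolding has rank ≥ 2 and hence rank(T) ≥ 2 (CP rank is at least every unfolding rank, though it can be larger).
Upper bound: with S_k = T[:,:,k], the two rank-1 terms a₁b₁ᵀ, a₂b₂ᵀ are the rank-1 members of the pencil x·S₀ + y·S₁.
det(x·S₀ + y·S₁) is 32·x² − 64·xy + 24·y² = 8·(2·x − 3·y)(2·x − y), vanishing at (x:y) = (3:2) and (1:2).
M₁ = 3·S₀ + 2·S₁ = [[-12, -24], [-8, -16]] = (-4)·[3, 2][1, 2]ᵀ and M₂ = S₀ + 2·S₁ = [[8, 12], [-16, -24]] = 4·[1, -2][2, 3]ᵀ, so take a₁ = [3, 2], b₁ = [1, 2], a₂ = [1, -2], b₂ = [2, 3].
Each slice is an integer combination of E₁ = a₁b₁ᵀ and E₂ = a₂b₂ᵀ: S₀ = −2·E₁ − 2·E₂, S₁ = E₁ + 3·E₂, S₂ = −3·E₂; reading off coefficients, c₁ = [-2, 1, 0] and c₂ = [-2, 3, -3].
Hence T = [3, 2] ∘ [1, 2] ∘ [-2, 1, 0] + [1, -2] ∘ [2, 3] ∘ [-2, 3, -3], so rank(T) ≤ 2.
These bounds meet, so rank(T) = 2.

2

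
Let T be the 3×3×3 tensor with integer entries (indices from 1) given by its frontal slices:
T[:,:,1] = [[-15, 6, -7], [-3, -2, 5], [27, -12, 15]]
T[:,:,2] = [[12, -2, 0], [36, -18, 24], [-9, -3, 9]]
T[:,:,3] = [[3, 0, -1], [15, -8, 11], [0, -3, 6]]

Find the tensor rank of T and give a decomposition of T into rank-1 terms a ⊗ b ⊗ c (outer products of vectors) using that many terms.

Lower bound: in the mode-3 unfolding of T (rows indexed by k, columns by (i,j)) the 2×2 minor on rows k ∈ {1, 2}, columns (i,j) ∈ {(1,1), (1,2)} is det [[-15, 6], [12, -2]] = -42 ≠ 0, so that unfolding has rank ≥ 2 and hence rank(T) ≥ 2 (CP rank is at least every unfolding rank, though it can be larger).
Upper bound: with S_k = T[:,:,k], the two rank-1 terms a₁b₁ᵀ, a₂b₂ᵀ are the rank-1 members of the pencil x·S₁ + y·S₂.
The 2×2 minor of x·S₁ + y·S₂ on rows {1,2}, columns {1,2} is 48·x² + 24·xy − 144·y² = 24·(2·x − 3·y)(x + 2·y), vanishing at (x:y) = (3:2) and (2:-1).
M₁ = 3·S₁ + 2·S₂ = [[-21, 14, -21], [63, -42, 63], [63, -42, 63]] = (-7)·[1, -3, -3][3, -2, 3]ᵀ and M₂ = 2·S₁ − S₂ = [[-42, 14, -14], [-42, 14, -14], [63, -21, 21]] = (-7)·[2, 2, -3][3, -1, 1]ᵀ, so take a₁ = [1, -3, -3], b₁ = [3, -2, 3], a₂ = [2, 2, -3], b₂ = [3, -1, 1].
Each slice is an integer combination of E₁ = a₁b₁ᵀ and E₂ = a₂b₂ᵀ: S₁ = −E₁ − 2·E₂, S₂ = −2·E₁ + 3·E₂, S₃ = −E₁ + E₂; reading off coefficients, c₁ = [-1, -2, -1] and c₂ = [-2, 3, 1].
Hence T = [1, -3, -3] ⊗ [3, -2, 3] ⊗ [-1, -2, -1] + [2, 2, -3] ⊗ [3, -1, 1] ⊗ [-2, 3, 1], so rank(T) ≤ 2.
These bounds meet, so rank(T) = 2.

rank(T) = 2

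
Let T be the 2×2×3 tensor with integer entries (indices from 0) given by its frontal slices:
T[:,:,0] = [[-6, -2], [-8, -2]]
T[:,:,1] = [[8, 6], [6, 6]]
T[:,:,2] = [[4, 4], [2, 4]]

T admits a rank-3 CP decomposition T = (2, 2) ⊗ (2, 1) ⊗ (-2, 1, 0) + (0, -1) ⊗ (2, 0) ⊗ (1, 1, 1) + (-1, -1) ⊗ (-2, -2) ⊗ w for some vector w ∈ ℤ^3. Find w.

w = (1, 2, 2)

Subtract the known terms from T to get the rank-1 residual R = (-1, -1) ⊗ (-2, -2) ⊗ w, so R[i,j,k] = a[i]·b[j]·w[k]. Pick indices with nonzero a[0]·b[0] = (-1)·(-2) = 2. Only the fibre through (0,0,·) is needed: R[0,0,:] = T[0,0,:] − Σₗ aₗ[0]bₗ[0]cₗ = [-6, 8, 4] − (2)·(2)·(-2, 1, 0) − (0)·(2)·(1, 1, 1) = [2, 4, 4]. Then w[k] = R[0,0,k] / 2 for each k, giving w = [2, 4, 4] / 2 = (1, 2, 2).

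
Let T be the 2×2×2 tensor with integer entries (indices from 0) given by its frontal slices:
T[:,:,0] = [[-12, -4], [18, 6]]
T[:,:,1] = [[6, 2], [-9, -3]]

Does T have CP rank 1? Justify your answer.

Yes

If T = a (x) b (x) c then every fibre of T is a multiple of the corresponding factor, so read the factors off the fibres through the nonzero entry T[0,0,0] = -12.
The mode-1 fibre T[:,0,0] = [-12, 18] gives a = [2, -3] (primitive direction); the mode-2 fibre T[0,:,0] = [-12, -4] gives b = [3, 1]; then c[k] = T[0,0,k] / (a[0]·b[0]) = [-12, 6] / 6 = [-2, 1].
Expanding [2, -3] (x) [3, 1] (x) [-2, 1] reproduces all 8 entries of T, so T = [2, -3] (x) [3, 1] (x) [-2, 1] and rank(T) ≤ 1.
Equivalently every frontal slice T[:,:,k] is c[k] times the rank-1 matrix [2, -3] (x) [3, 1]. So T has rank 1 (it is nonzero).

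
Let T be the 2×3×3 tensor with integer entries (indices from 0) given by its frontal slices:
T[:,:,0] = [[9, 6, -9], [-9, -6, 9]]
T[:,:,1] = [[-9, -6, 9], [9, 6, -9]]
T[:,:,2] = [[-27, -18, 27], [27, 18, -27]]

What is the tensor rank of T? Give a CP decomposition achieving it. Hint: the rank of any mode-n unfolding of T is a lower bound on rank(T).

rank(T) = 1

Lower bound: T ≠ 0 (e.g. T[0,0,0] = 9), so rank(T) ≥ 1.
Upper bound: if T = a ⊗ b ⊗ c then every fibre of T is a multiple of the corresponding factor, so read the factors off the fibres through the nonzero entry T[0,0,0] = 9.
The mode-1 fibre T[:,0,0] = [9, -9] gives a = (1, -1) (primitive direction); the mode-2 fibre T[0,:,0] = [9, 6, -9] gives b = (3, 2, -3); then c[k] = T[0,0,k] / (a[0]·b[0]) = [9, -9, -27] / 3 = (3, -3, -9).
Expanding (1, -1) ⊗ (3, 2, -3) ⊗ (3, -3, -9) reproduces all 18 entries of T, so T = (1, -1) ⊗ (3, 2, -3) ⊗ (3, -3, -9) and rank(T) ≤ 1.
These bounds meet, so rank(T) = 1.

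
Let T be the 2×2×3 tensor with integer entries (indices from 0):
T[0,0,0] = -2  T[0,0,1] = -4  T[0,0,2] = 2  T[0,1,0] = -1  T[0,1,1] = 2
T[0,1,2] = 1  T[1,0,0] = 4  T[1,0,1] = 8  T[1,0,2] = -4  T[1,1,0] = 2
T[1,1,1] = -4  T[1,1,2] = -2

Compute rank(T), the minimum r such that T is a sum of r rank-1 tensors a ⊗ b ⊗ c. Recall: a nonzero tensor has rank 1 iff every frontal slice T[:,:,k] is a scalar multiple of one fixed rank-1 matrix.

Lower bound: the mode-3 unfolding of T (rows indexed by k, columns by (i,j) = (0,0), (0,1), (1,0), (1,1)) is [[-2, -1, 4, 2], [-4, 2, 8, -4], [2, 1, -4, -2]].
There the 2×2 minor on rows k ∈ {0, 1}, columns (i,j) ∈ {(0,0), (0,1)} is det [[-2, -1], [-4, 2]] = -8 ≠ 0, so this unfolding has rank ≥ 2; CP rank is at least every unfolding rank, so rank(T) ≥ 2. (Flattening ranks never certify an upper bound on CP rank; for that we must actually write T with 2 rank-1 terms.)
Upper bound — finding two terms. Every mode-1 slice of T is a multiple of one matrix: T[i,:,:] = a[i]·M with a = [1, -2] and M = [[-2, -4, 2], [-1, 2, 1]] (rows indexed by j, columns by k). So it suffices to write M as a sum of two rank-1 matrices.
Splitting M by its rows (j = 0, 1), M = [1, 0][-2, -4, 2]ᵀ + [0, 1][-1, 2, 1]ᵀ.
Hence T = [1, -2] ⊗ [1, 0] ⊗ [-2, -4, 2] + [1, -2] ⊗ [0, 1] ⊗ [-1, 2, 1], so rank(T) ≤ 2.
These bounds meet, so rank(T) = 2.
Check entry T[0,1,2] = 1: (1)·(0)·(2) + (1)·(1)·(1) = 1.

2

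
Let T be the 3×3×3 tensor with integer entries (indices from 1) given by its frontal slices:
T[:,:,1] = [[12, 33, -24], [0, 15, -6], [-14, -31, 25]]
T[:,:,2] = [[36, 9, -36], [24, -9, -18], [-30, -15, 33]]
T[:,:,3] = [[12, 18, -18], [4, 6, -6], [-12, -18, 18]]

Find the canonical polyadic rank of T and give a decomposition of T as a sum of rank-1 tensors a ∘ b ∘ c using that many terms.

rank(T) = 2

Lower bound: in the mode-2 unfolding of T (rows indexed by j, columns by (i,k)) the 2×2 minor on rows j ∈ {1, 2}, columns (i,k) ∈ {(1,1), (1,2)} is det [[12, 36], [33, 9]] = -1080 ≠ 0, so that unfolding has rank ≥ 2 and hence rank(T) ≥ 2 (CP rank is at least every unfolding rank, though it can be larger).
Upper bound: with S_k = T[:,:,k], the two rank-1 terms a₁b₁ᵀ, a₂b₂ᵀ are the rank-1 members of the pencil x·S₁ + y·S₂.
The 2×2 minor of x·S₁ + y·S₂ on rows {1,2}, columns {1,2} is 180·x² − 360·xy − 540·y² = 180·(x − 3·y)(x + y), vanishing at (x:y) = (3:1) and (1:-1).
M₁ = 3·S₁ + S₂ = [[72, 108, -108], [24, 36, -36], [-72, -108, 108]] = 12·(3, 1, -3)(2, 3, -3)ᵀ and M₂ = S₁ − S₂ = [[-24, 24, 12], [-24, 24, 12], [16, -16, -8]] = (-4)·(3, 3, -2)(2, -2, -1)ᵀ, so take a₁ = (3, 1, -3), b₁ = (2, 3, -3), a₂ = (3, 3, -2), b₂ = (2, -2, -1).
Each slice is an integer combination of E₁ = a₁b₁ᵀ and E₂ = a₂b₂ᵀ: S₁ = 3·E₁ − E₂, S₂ = 3·E₁ + 3·E₂, S₃ = 2·E₁; reading off coefficients, c₁ = (3, 3, 2) and c₂ = (-1, 3, 0).
Hence T = (3, 1, -3) ∘ (2, 3, -3) ∘ (3, 3, 2) + (3, 3, -2) ∘ (2, -2, -1) ∘ (-1, 3, 0), so rank(T) ≤ 2.
These bounds meet, so rank(T) = 2.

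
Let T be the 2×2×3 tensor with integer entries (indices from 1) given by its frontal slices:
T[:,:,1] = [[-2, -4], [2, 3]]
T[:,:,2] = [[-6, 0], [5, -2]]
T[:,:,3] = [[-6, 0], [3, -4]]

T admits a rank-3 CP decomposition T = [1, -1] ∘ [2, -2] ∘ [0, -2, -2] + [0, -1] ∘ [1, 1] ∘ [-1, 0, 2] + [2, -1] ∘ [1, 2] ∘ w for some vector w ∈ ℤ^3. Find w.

Subtract the known terms from T to get the rank-1 residual R = [2, -1] ∘ [1, 2] ∘ w, so R[i,j,k] = a[i]·b[j]·w[k]. Pick indices with nonzero a[1]·b[1] = (2)·(1) = 2. Only the fibre through (1,1,·) is needed: R[1,1,:] = T[1,1,:] − Σₗ aₗ[1]bₗ[1]cₗ = [-2, -6, -6] − (1)·(2)·[0, -2, -2] − (0)·(1)·[-1, 0, 2] = [-2, -2, -2]. Then w[k] = R[1,1,k] / 2 for each k, giving w = [-2, -2, -2] / 2 = [-1, -1, -1].

w = [-1, -1, -1]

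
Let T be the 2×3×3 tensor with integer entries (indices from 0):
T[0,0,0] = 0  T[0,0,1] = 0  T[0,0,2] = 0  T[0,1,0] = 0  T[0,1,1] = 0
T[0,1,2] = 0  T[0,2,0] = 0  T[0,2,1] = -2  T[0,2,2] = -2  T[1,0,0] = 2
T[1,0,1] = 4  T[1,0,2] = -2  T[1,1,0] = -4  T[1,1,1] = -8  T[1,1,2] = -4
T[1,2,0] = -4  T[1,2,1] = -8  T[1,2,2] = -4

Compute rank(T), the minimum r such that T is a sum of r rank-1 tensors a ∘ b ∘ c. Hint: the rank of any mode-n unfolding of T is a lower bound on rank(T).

3

Lower bound: the mode-2 unfolding of T (rows indexed by j, columns by (i,k) = (0,0), (0,1), (0,2), (1,0), (1,1), (1,2)) is [[0, 0, 0, 2, 4, -2], [0, 0, 0, -4, -8, -4], [0, -2, -2, -4, -8, -4]].
There the 3×3 minor on rows j ∈ {0, 1, 2}, columns (i,k) ∈ {(0,1), (1,0), (1,2)} is det [[0, 2, -2], [0, -4, -4], [-2, -4, -4]] = 32 ≠ 0, so this unfolding has rank ≥ 3; CP rank is at least every unfolding rank, so rank(T) ≥ 3. (Unfolding ranks only ever bound the CP rank from below — rank(T) can be strictly larger than all of them — so the matching upper bound has to come from an explicit 3-term decomposition.)
Upper bound: T is a sum of 3 rank-1 terms, T = [0, 1] ∘ [1, -2, -2] ∘ [2, 4, 0] + [0, 1] ∘ [1, 2, 2] ∘ [0, 0, -2] + [1, 0] ∘ [0, 0, 1] ∘ [0, -2, -2] (one valid choice — decompositions are not unique — normalised so each a, b is primitive with positive first nonzero entry; check it by expanding all entries), so rank(T) ≤ 3.
These bounds meet, so rank(T) = 3.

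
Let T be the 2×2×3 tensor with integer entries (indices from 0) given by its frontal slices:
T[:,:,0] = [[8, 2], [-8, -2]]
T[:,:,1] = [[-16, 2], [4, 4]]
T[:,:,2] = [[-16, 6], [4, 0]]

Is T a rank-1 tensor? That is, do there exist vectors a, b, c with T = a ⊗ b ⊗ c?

No

The mode-3 unfolding of T (rows indexed by k, columns by (i,j) = (0,0), (0,1), (1,0), (1,1)) is [[8, 2, -8, -2], [-16, 2, 4, 4], [-16, 6, 4, 0]].
There the 3×3 minor on rows k ∈ {0, 1, 2}, columns (i,j) ∈ {(0,0), (0,1), (1,0)} is det [[8, 2, -8], [-16, 2, 4], [-16, 6, 4]] = 384 ≠ 0, so this unfolding has rank ≥ 3; CP rank is at least every unfolding rank, so rank(T) ≥ 3.
In particular rank(T) ≥ 3 > 1, so T is not rank-1.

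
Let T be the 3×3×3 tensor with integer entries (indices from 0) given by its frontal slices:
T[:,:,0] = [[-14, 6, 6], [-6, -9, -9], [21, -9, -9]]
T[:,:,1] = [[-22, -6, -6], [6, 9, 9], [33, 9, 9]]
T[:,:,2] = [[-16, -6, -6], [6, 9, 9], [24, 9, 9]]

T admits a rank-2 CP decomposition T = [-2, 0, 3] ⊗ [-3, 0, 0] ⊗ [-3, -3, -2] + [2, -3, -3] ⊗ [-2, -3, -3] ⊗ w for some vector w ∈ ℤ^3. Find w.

w = [-1, 1, 1]

Subtract the known terms from T to get the rank-1 residual R = [2, -3, -3] ⊗ [-2, -3, -3] ⊗ w, so R[i,j,k] = a[i]·b[j]·w[k]. Pick indices with nonzero a[0]·b[0] = (2)·(-2) = -4. Only the fibre through (0,0,·) is needed: R[0,0,:] = T[0,0,:] − Σₗ aₗ[0]bₗ[0]cₗ = [-14, -22, -16] − (-2)·(-3)·[-3, -3, -2] = [4, -4, -4]. Then w[k] = R[0,0,k] / -4 for each k, giving w = [4, -4, -4] / -4 = [-1, 1, 1].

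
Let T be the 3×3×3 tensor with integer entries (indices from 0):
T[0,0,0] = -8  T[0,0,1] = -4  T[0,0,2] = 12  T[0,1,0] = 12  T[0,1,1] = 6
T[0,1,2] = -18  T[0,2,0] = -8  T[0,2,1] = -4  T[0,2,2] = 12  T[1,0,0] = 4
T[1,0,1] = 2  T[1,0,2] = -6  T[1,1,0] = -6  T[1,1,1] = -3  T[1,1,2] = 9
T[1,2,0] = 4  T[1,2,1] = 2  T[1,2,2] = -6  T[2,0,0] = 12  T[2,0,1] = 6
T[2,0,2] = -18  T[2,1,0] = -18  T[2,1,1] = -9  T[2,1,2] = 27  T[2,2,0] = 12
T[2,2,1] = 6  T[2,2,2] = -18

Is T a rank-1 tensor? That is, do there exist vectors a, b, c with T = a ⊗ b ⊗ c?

If T = a ⊗ b ⊗ c then every fibre of T is a multiple of the corresponding factor, so read the factors off the fibres through the nonzero entry T[0,0,0] = -8.
The mode-1 fibre T[:,0,0] = [-8, 4, 12] gives a = (2, -1, -3) (primitive direction); the mode-2 fibre T[0,:,0] = [-8, 12, -8] gives b = (2, -3, 2); then c[k] = T[0,0,k] / (a[0]·b[0]) = [-8, -4, 12] / 4 = (-2, -1, 3).
Expanding (2, -1, -3) ⊗ (2, -3, 2) ⊗ (-2, -1, 3) reproduces all 27 entries of T, so T = (2, -1, -3) ⊗ (2, -3, 2) ⊗ (-2, -1, 3) and rank(T) ≤ 1.
Equivalently every frontal slice T[:,:,k] is c[k] times the rank-1 matrix (2, -1, -3) ⊗ (2, -3, 2). So T has rank 1 (it is nonzero).

Yes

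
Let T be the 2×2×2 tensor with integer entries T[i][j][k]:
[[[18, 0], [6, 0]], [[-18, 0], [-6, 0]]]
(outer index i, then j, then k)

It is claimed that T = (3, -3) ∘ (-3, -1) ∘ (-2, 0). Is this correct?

Yes

Reconstruct entrywise from the claimed factors. For example, T[1,0,0] = -18 and Σₗ aₗ[1]bₗ[0]cₗ[0] = (-3)·(-3)·(-2) = -18; checking all 8 entries, every one matches. The claim holds.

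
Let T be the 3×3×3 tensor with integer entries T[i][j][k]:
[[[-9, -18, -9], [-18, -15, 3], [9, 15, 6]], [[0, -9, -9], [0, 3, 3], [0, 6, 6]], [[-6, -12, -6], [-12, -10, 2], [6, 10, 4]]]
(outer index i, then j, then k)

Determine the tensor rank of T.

Lower bound: the mode-2 unfolding of T (rows indexed by j, columns by (i,k) = (0,0), (0,1), (0,2), (1,0), (1,1), (1,2), (2,0), (2,1), (2,2)) is [[-9, -18, -9, 0, -9, -9, -6, -12, -6], [-18, -15, 3, 0, 3, 3, -12, -10, 2], [9, 15, 6, 0, 6, 6, 6, 10, 4]].
There the 2×2 minor on rows j ∈ {0, 1}, columns (i,k) ∈ {(0,0), (0,1)} is det [[-9, -18], [-18, -15]] = -189 ≠ 0, so this unfolding has rank ≥ 2; CP rank is at least every unfolding rank, so rank(T) ≥ 2. (This is only a lower bound: in general the CP rank may exceed every unfolding rank, so we still need to exhibit 2 rank-1 terms summing to T.)
Upper bound — finding two terms. Write S_k = T[:,:,k] for the frontal slices: S₀ = [[-9, -18, 9], [0, 0, 0], [-6, -12, 6]], S₁ = [[-18, -15, 15], [-9, 3, 6], [-12, -10, 10]], S₂ = [[-9, 3, 6], [-9, 3, 6], [-6, 2, 4]].
If T = a₁ ∘ b₁ ∘ c₁ + a₂ ∘ b₂ ∘ c₂ then each S_k = c₁[k]·a₁b₁ᵀ + c₂[k]·a₂b₂ᵀ. S₀ and S₁ are linearly independent, so a₁b₁ᵀ and a₂b₂ᵀ must span the same plane of matrices: they are the rank-1 matrices of the form x·S₀ + y·S₁.
The 2×2 minor of x·S₀ + y·S₁ on rows {0,1}, columns {0,1} is −189·xy − 189·y² = (-189)·(y)(x + y), vanishing at (x:y) = (1:0) and (1:-1).
M₁ = S₀ = [[-9, -18, 9], [0, 0, 0], [-6, -12, 6]] = (-3)·[3, 0, 2][1, 2, -1]ᵀ and M₂ = S₀ − S₁ = [[9, -3, -6], [9, -3, -6], [6, -2, -4]] = [3, 3, 2][3, -1, -2]ᵀ, so take a₁ = [3, 0, 2], b₁ = [1, 2, -1], a₂ = [3, 3, 2], b₂ = [3, -1, -2].
Each slice is an integer combination of E₁ = a₁b₁ᵀ and E₂ = a₂b₂ᵀ: S₀ = −3·E₁, S₁ = −3·E₁ − E₂, S₂ = −E₂; reading off coefficients, c₁ = [-3, -3, 0] and c₂ = [0, -1, -1].
Hence T = [3, 0, 2] ∘ [1, 2, -1] ∘ [-3, -3, 0] + [3, 3, 2] ∘ [3, -1, -2] ∘ [0, -1, -1], so rank(T) ≤ 2.
These bounds meet, so rank(T) = 2.
Check entry T[2,2,2] = 4: (2)·(-1)·(0) + (2)·(-2)·(-1) = 4.

2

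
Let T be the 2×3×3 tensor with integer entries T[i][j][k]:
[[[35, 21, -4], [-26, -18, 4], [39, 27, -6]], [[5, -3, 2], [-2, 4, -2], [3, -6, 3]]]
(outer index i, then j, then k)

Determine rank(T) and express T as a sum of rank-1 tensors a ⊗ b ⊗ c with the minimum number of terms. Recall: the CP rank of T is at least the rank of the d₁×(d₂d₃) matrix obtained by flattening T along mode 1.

rank(T) = 2

Lower bound: in the mode-1 unfolding of T (rows indexed by i, columns by (j,k)) the 2×2 minor on rows i ∈ {0, 1}, columns (j,k) ∈ {(0,0), (0,1)} is det [[35, 21], [5, -3]] = -210 ≠ 0, so that unfolding has rank ≥ 2 and hence rank(T) ≥ 2 (CP rank is at least every unfolding rank, though it can be larger).
Upper bound: with S_k = T[:,:,k], the two rank-1 terms a₁b₁ᵀ, a₂b₂ᵀ are the rank-1 members of the pencil x·S₀ + y·S₁.
The 2×2 minor of x·S₀ + y·S₁ on rows {0,1}, columns {0,1} is 60·x² + 110·xy + 30·y² = 10·(2·x + 3·y)(3·x + y), vanishing at (x:y) = (3:-2) and (1:-3).
M₁ = 3·S₀ − 2·S₁ = [[63, -42, 63], [21, -14, 21]] = 7·[3, 1][3, -2, 3]ᵀ and M₂ = S₀ − 3·S₁ = [[-28, 28, -42], [14, -14, 21]] = (-7)·[2, -1][2, -2, 3]ᵀ, so take a₁ = [3, 1], b₁ = [3, -2, 3], a₂ = [2, -1], b₂ = [2, -2, 3].
Each slice is an integer combination of E₁ = a₁b₁ᵀ and E₂ = a₂b₂ᵀ: S₀ = 3·E₁ + 2·E₂, S₁ = E₁ + 3·E₂, S₂ = −E₂; reading off coefficients, c₁ = [3, 1, 0] and c₂ = [2, 3, -1].
Hence T = [3, 1] ⊗ [3, -2, 3] ⊗ [3, 1, 0] + [2, -1] ⊗ [2, -2, 3] ⊗ [2, 3, -1], so rank(T) ≤ 2.
These bounds meet, so rank(T) = 2.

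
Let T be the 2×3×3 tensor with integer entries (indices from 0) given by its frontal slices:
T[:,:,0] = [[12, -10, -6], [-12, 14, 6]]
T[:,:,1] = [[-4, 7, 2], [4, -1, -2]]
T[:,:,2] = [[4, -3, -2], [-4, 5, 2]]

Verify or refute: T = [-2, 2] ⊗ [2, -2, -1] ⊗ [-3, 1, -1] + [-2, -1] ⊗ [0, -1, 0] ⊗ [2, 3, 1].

No

Reconstruct entry (0,1,0) from the claimed factors: Σₗ aₗ[0]bₗ[1]cₗ[0] = (-2)·(-2)·(-3) + (-2)·(-1)·(2) = -8, but T[0,1,0] = -10. The claim is false.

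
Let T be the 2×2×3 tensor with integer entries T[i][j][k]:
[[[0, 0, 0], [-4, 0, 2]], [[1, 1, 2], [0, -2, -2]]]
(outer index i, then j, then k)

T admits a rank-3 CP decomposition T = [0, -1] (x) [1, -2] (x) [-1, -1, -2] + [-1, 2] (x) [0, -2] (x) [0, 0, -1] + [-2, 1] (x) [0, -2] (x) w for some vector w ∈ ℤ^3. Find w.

Subtract the known terms from T to get the rank-1 residual R = [-2, 1] (x) [0, -2] (x) w, so R[i,j,k] = a[i]·b[j]·w[k]. Pick indices with nonzero a[0]·b[1] = (-2)·(-2) = 4. Only the fibre through (0,1,·) is needed: R[0,1,:] = T[0,1,:] − Σₗ aₗ[0]bₗ[1]cₗ = [-4, 0, 2] − (0)·(-2)·[-1, -1, -2] − (-1)·(-2)·[0, 0, -1] = [-4, 0, 4]. Then w[k] = R[0,1,k] / 4 for each k, giving w = [-4, 0, 4] / 4 = [-1, 0, 1].

w = [-1, 0, 1]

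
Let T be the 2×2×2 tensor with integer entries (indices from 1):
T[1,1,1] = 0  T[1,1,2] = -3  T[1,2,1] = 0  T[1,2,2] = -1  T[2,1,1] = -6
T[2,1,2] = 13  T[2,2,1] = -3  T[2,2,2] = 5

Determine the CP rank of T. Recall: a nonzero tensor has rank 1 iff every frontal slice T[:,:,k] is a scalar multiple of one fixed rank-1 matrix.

Lower bound: the mode-3 unfolding of T (rows indexed by k, columns by (i,j) = (1,1), (1,2), (2,1), (2,2)) is [[0, 0, -6, -3], [-3, -1, 13, 5]].
There the 2×2 minor on rows k ∈ {1, 2}, columns (i,j) ∈ {(1,1), (2,1)} is det [[0, -6], [-3, 13]] = -18 ≠ 0, so this unfolding has rank ≥ 2; CP rank is at least every unfolding rank, so rank(T) ≥ 2. (Flattening ranks never certify an upper bound on CP rank; for that we must actually write T with 2 rank-1 terms.)
Upper bound — finding two terms. Write S_k = T[:,:,k] for the frontal slices: S₁ = [[0, 0], [-6, -3]], S₂ = [[-3, -1], [13, 5]].
If T = a₁ (x) b₁ (x) c₁ + a₂ (x) b₂ (x) c₂ then each S_k = c₁[k]·a₁b₁ᵀ + c₂[k]·a₂b₂ᵀ. S₁ and S₂ are linearly independent, so a₁b₁ᵀ and a₂b₂ᵀ must span the same plane of matrices: they are the rank-1 matrices of the form x·S₁ + y·S₂.
det(x·S₁ + y·S₂) is 3·xy − 2·y² = (3·x − 2·y)(y), vanishing at (x:y) = (2:3) and (1:0).
M₁ = 2·S₁ + 3·S₂ = [[-9, -3], [27, 9]] = (-3)·[1, -3][3, 1]ᵀ and M₂ = S₁ = [[0, 0], [-6, -3]] = (-3)·[0, 1][2, 1]ᵀ, so take a₁ = [1, -3], b₁ = [3, 1], a₂ = [0, 1], b₂ = [2, 1].
Each slice is an integer combination of E₁ = a₁b₁ᵀ and E₂ = a₂b₂ᵀ: S₁ = −3·E₂, S₂ = −E₁ + 2·E₂; reading off coefficients, c₁ = [0, -1] and c₂ = [-3, 2].
Hence T = [1, -3] (x) [3, 1] (x) [0, -1] + [0, 1] (x) [2, 1] (x) [-3, 2], so rank(T) ≤ 2.
These bounds meet, so rank(T) = 2.

2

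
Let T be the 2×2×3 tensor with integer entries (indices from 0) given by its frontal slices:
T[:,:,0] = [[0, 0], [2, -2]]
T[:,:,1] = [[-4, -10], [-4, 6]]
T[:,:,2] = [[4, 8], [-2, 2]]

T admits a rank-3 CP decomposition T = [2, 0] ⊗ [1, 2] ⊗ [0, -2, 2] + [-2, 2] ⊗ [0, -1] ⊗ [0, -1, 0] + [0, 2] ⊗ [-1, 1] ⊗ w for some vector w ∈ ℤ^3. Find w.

w = [-1, 2, 1]

Subtract the known terms from T to get the rank-1 residual R = [0, 2] ⊗ [-1, 1] ⊗ w, so R[i,j,k] = a[i]·b[j]·w[k]. Pick indices with nonzero a[1]·b[0] = (2)·(-1) = -2. Only the fibre through (1,0,·) is needed: R[1,0,:] = T[1,0,:] − Σₗ aₗ[1]bₗ[0]cₗ = [2, -4, -2] − (0)·(1)·[0, -2, 2] − (2)·(0)·[0, -1, 0] = [2, -4, -2]. Then w[k] = R[1,0,k] / -2 for each k, giving w = [2, -4, -2] / -2 = [-1, 2, 1].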